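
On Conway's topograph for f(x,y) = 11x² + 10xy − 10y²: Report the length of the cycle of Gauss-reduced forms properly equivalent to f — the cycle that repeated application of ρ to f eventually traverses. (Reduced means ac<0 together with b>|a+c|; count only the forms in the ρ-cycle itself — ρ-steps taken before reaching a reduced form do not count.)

D = 540, ⌊√D⌋ = 23
river: ρ → (-10,10,11)
river: ρ → (11,12,-9)
river: ρ → (-9,6,14)
river: ρ → (14,22,-1)
river: ρ → (-1,22,14)
river: ρ → (14,6,-9)
river: ρ → (-9,12,11)
river: ρ → (11,10,-10)
ρ-cycle length = 8 (tail of 0 descent steps not counted)

8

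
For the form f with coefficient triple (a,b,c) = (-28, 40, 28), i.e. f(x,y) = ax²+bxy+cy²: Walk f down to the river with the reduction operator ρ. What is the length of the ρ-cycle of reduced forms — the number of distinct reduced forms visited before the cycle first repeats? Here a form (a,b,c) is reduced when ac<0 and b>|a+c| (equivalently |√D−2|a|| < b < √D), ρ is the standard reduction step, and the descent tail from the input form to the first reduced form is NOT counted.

D = 4736, ⌊√D⌋ = 68
river: ρ → (28,16,-40)
river: ρ → (-40,64,4)
river: ρ → (4,64,-40)
river: ρ → (-40,16,28)
river: ρ → (28,40,-28)
river: ρ → (-28,16,40)
river: ρ → (40,64,-4)
river: ρ → (-4,64,40)
river: ρ → (40,16,-28)
river: ρ → (-28,40,28)
ρ-cycle length = 10 (tail of 0 descent steps not counted)

10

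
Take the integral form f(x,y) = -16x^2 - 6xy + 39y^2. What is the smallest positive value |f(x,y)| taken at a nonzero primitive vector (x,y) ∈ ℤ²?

descent: ρ → (39,6,-16)
descent: ρ → (-16,26,29)  [lands on river]
river: ρ → (29,32,-13)
river: ρ → (-13,46,8)
river: ρ → (8,50,-1)
river: ρ → (-1,50,8)
river: ρ → (8,46,-13)
river: ρ → (-13,32,29)
river: ρ → (29,26,-16)
river: ρ → (-16,38,17)
river: ρ → (17,30,-24)
river: ρ → (-24,18,23)
river: ρ → (23,28,-19)
river: ρ → (-19,48,3)
river: ρ → (3,48,-19)
river: ρ → (-19,28,23)
river: ρ → (23,18,-24)
river: ρ → (-24,30,17)
river: ρ → (17,38,-16)
closes: descent 2, river 18
min |a| on river = 1

1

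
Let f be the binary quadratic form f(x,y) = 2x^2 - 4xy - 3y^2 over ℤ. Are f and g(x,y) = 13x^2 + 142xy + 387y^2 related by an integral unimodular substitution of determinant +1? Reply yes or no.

D₁ = 40, D₂ = 40
river cycle of f (length 6): (-3, 4, 2), (2, 4, -3), (-3, 2, 3), (3, 4, -2), (-2, 4, 3), (3, 2, -3)
river cycle of g (length 6): (2, 4, -3), (-3, 2, 3), (3, 4, -2), (-2, 4, 3), (3, 2, -3), (-3, 4, 2)
cycles coincide ⇒ equivalent

yes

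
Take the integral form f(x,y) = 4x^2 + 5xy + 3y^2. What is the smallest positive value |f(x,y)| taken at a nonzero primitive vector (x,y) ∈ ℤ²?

translate: b→-3 (≡5 mod 8), so (4,5,3)→(4,-3,2)
flip: (4,-3,2)→(2,3,4)
translate: b→-1 (≡3 mod 4), so (2,3,4)→(2,-1,3)
reduced (well bottom): (2,-1,3) with a≤c, −a<b≤a
well minimum = a = 2

2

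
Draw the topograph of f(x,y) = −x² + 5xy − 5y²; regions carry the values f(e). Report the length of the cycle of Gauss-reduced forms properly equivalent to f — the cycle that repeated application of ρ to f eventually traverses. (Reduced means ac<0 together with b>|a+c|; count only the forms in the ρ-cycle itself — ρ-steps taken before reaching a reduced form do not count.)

D = 5, ⌊√D⌋ = 2
descent: ρ → (-5,5,-1)
descent: ρ → (-1,1,1)  [lands on river]
river: ρ → (1,1,-1)
ρ-cycle length = 2 (tail of 2 descent steps not counted)

2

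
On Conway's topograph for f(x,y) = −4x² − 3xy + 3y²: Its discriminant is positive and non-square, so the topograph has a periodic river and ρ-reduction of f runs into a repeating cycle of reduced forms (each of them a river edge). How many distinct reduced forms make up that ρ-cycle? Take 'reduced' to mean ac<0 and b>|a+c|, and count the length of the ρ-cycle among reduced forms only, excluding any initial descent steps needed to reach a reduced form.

D = 57, ⌊√D⌋ = 7
descent: ρ → (3,3,-4)  [lands on river]
river: ρ → (-4,5,2)
river: ρ → (2,7,-1)
river: ρ → (-1,7,2)
river: ρ → (2,5,-4)
river: ρ → (-4,3,3)
ρ-cycle length = 6 (tail of 1 descent step not counted)

6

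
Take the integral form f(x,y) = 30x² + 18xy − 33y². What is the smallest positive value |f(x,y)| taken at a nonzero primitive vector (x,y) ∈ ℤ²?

river: ρ → (-33,48,15)
river: ρ → (15,42,-42)
river: ρ → (-42,42,15)
river: ρ → (15,48,-33)
river: ρ → (-33,18,30)
river: ρ → (30,42,-21)
river: ρ → (-21,42,30)
river: ρ → (30,18,-33)
closes: descent 0, river 8
min |a| on river = 15

15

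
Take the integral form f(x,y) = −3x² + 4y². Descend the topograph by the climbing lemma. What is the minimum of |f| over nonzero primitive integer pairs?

descent: ρ → (4,0,-3)
descent: ρ → (-3,6,1)  [lands on river]
river: ρ → (1,6,-3)
closes: descent 2, river 2
min |a| on river = 1

1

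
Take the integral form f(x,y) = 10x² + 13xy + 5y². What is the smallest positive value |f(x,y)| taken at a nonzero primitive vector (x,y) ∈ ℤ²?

translate: b→-7 (≡13 mod 20), so (10,13,5)→(10,-7,2)
flip: (10,-7,2)→(2,7,10)
translate: b→-1 (≡7 mod 4), so (2,7,10)→(2,-1,4)
reduced (well bottom): (2,-1,4) with a≤c, −a<b≤a
well minimum = a = 2

2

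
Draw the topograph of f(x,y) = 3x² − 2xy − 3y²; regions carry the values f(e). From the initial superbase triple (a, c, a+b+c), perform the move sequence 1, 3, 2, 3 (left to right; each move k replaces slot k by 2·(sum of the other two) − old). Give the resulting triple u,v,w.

start (3,-3,-2) = (f(1,0),f(0,1),f(1,1))
replace slot 1: 2·((-3)+(-2)) − 3 = -13 → (-13,-3,-2)
replace slot 3: 2·((-13)+(-3)) − (-2) = -30 → (-13,-3,-30)
replace slot 2: 2·((-13)+(-30)) − (-3) = -83 → (-13,-83,-30)
replace slot 3: 2·((-13)+(-83)) − (-30) = -162 → (-13,-83,-162)

-13,-83,-162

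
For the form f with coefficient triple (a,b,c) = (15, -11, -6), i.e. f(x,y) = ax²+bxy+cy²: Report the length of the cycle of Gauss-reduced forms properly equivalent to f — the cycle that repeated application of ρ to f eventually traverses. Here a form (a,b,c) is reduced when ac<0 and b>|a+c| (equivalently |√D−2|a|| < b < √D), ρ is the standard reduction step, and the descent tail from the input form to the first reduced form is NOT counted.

D = 481, ⌊√D⌋ = 21
descent: ρ → (-6,11,15)  [lands on river]
river: ρ → (15,19,-2)
river: ρ → (-2,21,5)
river: ρ → (5,19,-6)
river: ρ → (-6,17,8)
river: ρ → (8,15,-8)
river: ρ → (-8,17,6)
river: ρ → (6,19,-5)
river: ρ → (-5,21,2)
river: ρ → (2,19,-15)
river: ρ → (-15,11,6)
river: ρ → (6,13,-13)
river: ρ → (-13,13,6)
river: ρ → (6,11,-15)
river: ρ → (-15,19,2)
river: ρ → (2,21,-5)
river: ρ → (-5,19,6)
river: ρ → (6,17,-8)
river: ρ → (-8,15,8)
river: ρ → (8,17,-6)
river: ρ → (-6,19,5)
river: ρ → (5,21,-2)
river: ρ → (-2,19,15)
river: ρ → (15,11,-6)
river: ρ → (-6,13,13)
river: ρ → (13,13,-6)
ρ-cycle length = 26 (tail of 1 descent step not counted)

26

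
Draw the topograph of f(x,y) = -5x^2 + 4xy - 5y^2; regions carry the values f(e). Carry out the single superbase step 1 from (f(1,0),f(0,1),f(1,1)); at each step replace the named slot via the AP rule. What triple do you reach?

start (-5,-5,-6) = (f(1,0),f(0,1),f(1,1))
replace slot 1: 2·((-5)+(-6)) − (-5) = -17 → (-17,-5,-6)

-17,-5,-6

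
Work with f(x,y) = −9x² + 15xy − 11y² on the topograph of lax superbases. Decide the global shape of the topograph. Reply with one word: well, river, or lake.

D = b²−4ac = 15² − 4·(-9)·(-11) = -171
D < 0 ⇒ definite ⇒ every region one sign ⇒ single well

well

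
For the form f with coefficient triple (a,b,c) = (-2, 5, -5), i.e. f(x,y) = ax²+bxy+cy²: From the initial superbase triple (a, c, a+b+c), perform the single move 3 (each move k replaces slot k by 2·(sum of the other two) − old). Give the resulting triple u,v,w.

start (-2,-5,-2) = (f(1,0),f(0,1),f(1,1))
replace slot 3: 2·((-2)+(-5)) − (-2) = -12 → (-2,-5,-12)

-2,-5,-12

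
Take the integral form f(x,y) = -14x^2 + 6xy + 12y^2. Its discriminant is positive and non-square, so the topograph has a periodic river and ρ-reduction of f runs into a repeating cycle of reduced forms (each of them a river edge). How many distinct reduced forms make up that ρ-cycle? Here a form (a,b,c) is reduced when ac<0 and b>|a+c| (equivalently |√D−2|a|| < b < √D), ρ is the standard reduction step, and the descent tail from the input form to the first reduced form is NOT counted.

D = 708, ⌊√D⌋ = 26
river: ρ → (12,18,-8)
river: ρ → (-8,14,16)
river: ρ → (16,18,-6)
river: ρ → (-6,18,16)
river: ρ → (16,14,-8)
river: ρ → (-8,18,12)
river: ρ → (12,6,-14)
river: ρ → (-14,22,4)
river: ρ → (4,26,-2)
river: ρ → (-2,26,4)
river: ρ → (4,22,-14)
river: ρ → (-14,6,12)
ρ-cycle length = 12 (tail of 0 descent steps not counted)

12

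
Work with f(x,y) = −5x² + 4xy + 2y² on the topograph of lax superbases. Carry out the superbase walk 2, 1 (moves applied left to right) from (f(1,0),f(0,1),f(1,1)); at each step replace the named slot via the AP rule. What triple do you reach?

start (-5,2,1) = (f(1,0),f(0,1),f(1,1))
replace slot 2: 2·((-5)+1) − 2 = -10 → (-5,-10,1)
replace slot 1: 2·((-10)+1) − (-5) = -13 → (-13,-10,1)

-13,-10,1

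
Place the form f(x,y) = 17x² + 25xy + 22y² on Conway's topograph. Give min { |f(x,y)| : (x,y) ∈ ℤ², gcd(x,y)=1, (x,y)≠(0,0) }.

translate: b→-9 (≡25 mod 34), so (17,25,22)→(17,-9,14)
flip: (17,-9,14)→(14,9,17)
reduced (well bottom): (14,9,17) with a≤c, −a<b≤a
well minimum = a = 14

14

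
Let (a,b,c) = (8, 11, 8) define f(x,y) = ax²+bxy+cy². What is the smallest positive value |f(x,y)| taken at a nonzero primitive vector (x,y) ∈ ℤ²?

translate: b→-5 (≡11 mod 16), so (8,11,8)→(8,-5,5)
flip: (8,-5,5)→(5,5,8)
reduced (well bottom): (5,5,8) with a≤c, −a<b≤a
well minimum = a = 5

5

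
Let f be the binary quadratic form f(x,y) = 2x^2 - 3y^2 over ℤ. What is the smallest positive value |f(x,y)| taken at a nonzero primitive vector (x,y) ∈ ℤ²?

descent: ρ → (-3,0,2)
descent: ρ → (2,4,-1)  [lands on river]
river: ρ → (-1,4,2)
closes: descent 2, river 2
min |a| on river = 1

1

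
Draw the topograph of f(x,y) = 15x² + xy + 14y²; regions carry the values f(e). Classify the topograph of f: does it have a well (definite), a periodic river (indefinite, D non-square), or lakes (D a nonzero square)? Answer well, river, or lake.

D = b²−4ac = 1² − 4·15·14 = -839
D < 0 ⇒ definite ⇒ every region one sign ⇒ single well

well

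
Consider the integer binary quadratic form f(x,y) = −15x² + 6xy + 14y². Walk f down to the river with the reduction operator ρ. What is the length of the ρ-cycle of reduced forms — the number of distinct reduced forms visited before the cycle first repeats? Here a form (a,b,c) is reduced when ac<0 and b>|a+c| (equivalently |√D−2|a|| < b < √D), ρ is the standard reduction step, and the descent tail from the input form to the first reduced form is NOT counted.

D = 876, ⌊√D⌋ = 29
river: ρ → (14,22,-7)
river: ρ → (-7,20,17)
river: ρ → (17,14,-10)
river: ρ → (-10,26,5)
river: ρ → (5,24,-15)
river: ρ → (-15,6,14)
ρ-cycle length = 6 (tail of 0 descent steps not counted)

6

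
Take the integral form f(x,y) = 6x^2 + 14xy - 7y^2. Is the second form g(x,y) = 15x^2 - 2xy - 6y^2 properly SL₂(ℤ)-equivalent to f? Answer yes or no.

D₁ = 364, D₂ = 364
river cycle of f (length 8): (-7, 14, 6), (6, 10, -11), (-11, 12, 5), (5, 18, -2), (-2, 18, 5), (5, 12, -11), (-11, 10, 6), (6, 14, -7)
river cycle of g (length 8): (-6, 14, 7), (7, 14, -6), (-6, 10, 11), (11, 12, -5), (-5, 18, 2), (2, 18, -5), (-5, 12, 11), (11, 10, -6)
cycles differ ⇒ inequivalent

no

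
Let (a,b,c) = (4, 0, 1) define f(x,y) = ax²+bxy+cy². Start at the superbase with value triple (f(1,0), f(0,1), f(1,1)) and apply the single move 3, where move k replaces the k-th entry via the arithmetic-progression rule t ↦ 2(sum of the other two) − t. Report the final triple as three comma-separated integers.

start (4,1,5) = (f(1,0),f(0,1),f(1,1))
replace slot 3: 2·(4+1) − 5 = 5 → (4,1,5)

4,1,5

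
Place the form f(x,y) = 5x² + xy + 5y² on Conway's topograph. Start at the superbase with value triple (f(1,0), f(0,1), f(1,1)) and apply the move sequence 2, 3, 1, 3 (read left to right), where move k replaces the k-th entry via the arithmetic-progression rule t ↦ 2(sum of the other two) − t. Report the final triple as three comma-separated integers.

start (5,5,11) = (f(1,0),f(0,1),f(1,1))
replace slot 2: 2·(5+11) − 5 = 27 → (5,27,11)
replace slot 3: 2·(5+27) − 11 = 53 → (5,27,53)
replace slot 1: 2·(27+53) − 5 = 155 → (155,27,53)
replace slot 3: 2·(155+27) − 53 = 311 → (155,27,311)

155,27,311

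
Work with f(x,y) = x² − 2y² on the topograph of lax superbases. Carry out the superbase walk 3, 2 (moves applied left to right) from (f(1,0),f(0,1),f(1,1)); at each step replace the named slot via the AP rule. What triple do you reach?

start (1,-2,-1) = (f(1,0),f(0,1),f(1,1))
replace slot 3: 2·(1+(-2)) − (-1) = -1 → (1,-2,-1)
replace slot 2: 2·(1+(-1)) − (-2) = 2 → (1,2,-1)

1,2,-1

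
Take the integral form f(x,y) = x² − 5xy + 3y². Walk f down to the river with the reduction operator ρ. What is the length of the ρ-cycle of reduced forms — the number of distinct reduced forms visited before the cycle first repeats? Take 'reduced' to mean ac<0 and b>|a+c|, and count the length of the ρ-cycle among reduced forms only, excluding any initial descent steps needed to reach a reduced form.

D = 13, ⌊√D⌋ = 3
descent: ρ → (3,-1,-1)
descent: ρ → (-1,3,1)  [lands on river]
river: ρ → (1,3,-1)
ρ-cycle length = 2 (tail of 2 descent steps not counted)

2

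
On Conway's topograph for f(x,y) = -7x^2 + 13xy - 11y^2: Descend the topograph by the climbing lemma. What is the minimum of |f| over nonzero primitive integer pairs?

translate: b→1 (≡-13 mod 14), so (7,-13,11)→(7,1,5)
flip: (7,1,5)→(5,-1,7)
reduced (well bottom): (5,-1,7) with a≤c, −a<b≤a
well minimum |f| = |-5| = 5 (negative-definite)

5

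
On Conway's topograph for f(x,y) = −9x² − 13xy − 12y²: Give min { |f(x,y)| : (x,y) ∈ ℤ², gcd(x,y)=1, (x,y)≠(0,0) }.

translate: b→-5 (≡13 mod 18), so (9,13,12)→(9,-5,8)
flip: (9,-5,8)→(8,5,9)
reduced (well bottom): (8,5,9) with a≤c, −a<b≤a
well minimum |f| = |-8| = 8 (negative-definite)

8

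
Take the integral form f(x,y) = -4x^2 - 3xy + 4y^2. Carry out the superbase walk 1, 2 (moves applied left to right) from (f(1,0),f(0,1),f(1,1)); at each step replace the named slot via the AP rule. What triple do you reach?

start (-4,4,-3) = (f(1,0),f(0,1),f(1,1))
replace slot 1: 2·(4+(-3)) − (-4) = 6 → (6,4,-3)
replace slot 2: 2·(6+(-3)) − 4 = 2 → (6,2,-3)

6,2,-3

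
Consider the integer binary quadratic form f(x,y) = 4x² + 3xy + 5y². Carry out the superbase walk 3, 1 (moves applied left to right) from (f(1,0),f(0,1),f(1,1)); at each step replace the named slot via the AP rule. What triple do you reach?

start (4,5,12) = (f(1,0),f(0,1),f(1,1))
replace slot 3: 2·(4+5) − 12 = 6 → (4,5,6)
replace slot 1: 2·(5+6) − 4 = 18 → (18,5,6)

18,5,6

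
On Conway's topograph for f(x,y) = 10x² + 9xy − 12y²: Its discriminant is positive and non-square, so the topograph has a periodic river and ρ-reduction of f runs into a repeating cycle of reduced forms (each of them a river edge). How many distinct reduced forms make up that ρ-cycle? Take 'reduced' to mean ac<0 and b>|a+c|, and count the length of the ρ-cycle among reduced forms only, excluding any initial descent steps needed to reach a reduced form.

D = 561, ⌊√D⌋ = 23
river: ρ → (-12,15,7)
river: ρ → (7,13,-14)
river: ρ → (-14,15,6)
river: ρ → (6,21,-5)
river: ρ → (-5,19,10)
river: ρ → (10,21,-3)
river: ρ → (-3,21,10)
river: ρ → (10,19,-5)
river: ρ → (-5,21,6)
river: ρ → (6,15,-14)
river: ρ → (-14,13,7)
river: ρ → (7,15,-12)
river: ρ → (-12,9,10)
river: ρ → (10,11,-11)
river: ρ → (-11,11,10)
river: ρ → (10,9,-12)
ρ-cycle length = 16 (tail of 0 descent steps not counted)

16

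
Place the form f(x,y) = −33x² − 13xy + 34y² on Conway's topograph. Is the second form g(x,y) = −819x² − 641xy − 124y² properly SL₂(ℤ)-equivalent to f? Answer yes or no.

D₁ = 4657, D₂ = 4657
river cycle of f (length 194): (34, 13, -33), (-33, 53, 14), (14, 59, -21), (-21, 67, 2), (2, 65, -54), (-54, 43, 13), (13, 61, -18), (-18, 47, 34), (34, 21, -31), (-31, 41, 24), … (184 more)
river cycle of g (length 194): (-12, 55, 34), (34, 13, -33), (-33, 53, 14), (14, 59, -21), (-21, 67, 2), (2, 65, -54), (-54, 43, 13), (13, 61, -18), (-18, 47, 34), (34, 21, -31), … (184 more)
cycles coincide ⇒ equivalent

yes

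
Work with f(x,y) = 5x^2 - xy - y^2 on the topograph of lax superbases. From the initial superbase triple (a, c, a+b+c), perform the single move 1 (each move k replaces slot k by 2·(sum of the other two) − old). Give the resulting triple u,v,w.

start (5,-1,3) = (f(1,0),f(0,1),f(1,1))
replace slot 1: 2·((-1)+3) − 5 = -1 → (-1,-1,3)

-1,-1,3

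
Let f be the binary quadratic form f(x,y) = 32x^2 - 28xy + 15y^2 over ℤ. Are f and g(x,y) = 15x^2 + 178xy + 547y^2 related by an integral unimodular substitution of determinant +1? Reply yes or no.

D₁ = -1136, D₂ = -1136
f: flip: (32,-28,15)→(15,28,32)
f: translate: b→-2 (≡28 mod 30), so (15,28,32)→(15,-2,19)
f: reduced (well bottom): (15,-2,19) with a≤c, −a<b≤a
g: translate: b→-2 (≡178 mod 30), so (15,178,547)→(15,-2,19)
g: reduced (well bottom): (15,-2,19) with a≤c, −a<b≤a
reduced forms (15, -2, 19) vs (15, -2, 19) ⇒ equivalent

yes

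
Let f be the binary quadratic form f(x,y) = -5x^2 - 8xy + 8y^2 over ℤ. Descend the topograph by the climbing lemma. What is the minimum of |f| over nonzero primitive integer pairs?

descent: ρ → (8,8,-5)  [lands on river]
river: ρ → (-5,12,4)
river: ρ → (4,12,-5)
river: ρ → (-5,8,8)
closes: descent 1, river 4
min |a| on river = 4

4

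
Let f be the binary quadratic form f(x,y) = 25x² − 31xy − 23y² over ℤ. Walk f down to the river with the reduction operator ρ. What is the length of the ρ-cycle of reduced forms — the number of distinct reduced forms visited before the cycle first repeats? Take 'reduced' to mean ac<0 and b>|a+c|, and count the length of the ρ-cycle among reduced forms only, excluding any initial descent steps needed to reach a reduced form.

D = 3261, ⌊√D⌋ = 57
descent: ρ → (-23,31,25)  [lands on river]
river: ρ → (25,19,-29)
river: ρ → (-29,39,15)
river: ρ → (15,51,-11)
river: ρ → (-11,37,43)
river: ρ → (43,49,-5)
river: ρ → (-5,51,33)
river: ρ → (33,15,-23)
ρ-cycle length = 8 (tail of 1 descent step not counted)

8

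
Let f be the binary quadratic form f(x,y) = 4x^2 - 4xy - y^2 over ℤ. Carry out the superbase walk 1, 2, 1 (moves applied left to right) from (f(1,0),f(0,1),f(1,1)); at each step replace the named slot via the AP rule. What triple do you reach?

start (4,-1,-1) = (f(1,0),f(0,1),f(1,1))
replace slot 1: 2·((-1)+(-1)) − 4 = -8 → (-8,-1,-1)
replace slot 2: 2·((-8)+(-1)) − (-1) = -17 → (-8,-17,-1)
replace slot 1: 2·((-17)+(-1)) − (-8) = -28 → (-28,-17,-1)

-28,-17,-1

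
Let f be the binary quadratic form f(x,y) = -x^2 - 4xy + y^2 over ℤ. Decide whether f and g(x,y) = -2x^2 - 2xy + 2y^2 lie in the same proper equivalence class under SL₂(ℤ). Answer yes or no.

D₁ = 20, D₂ = 20
river cycle of f (length 2): (1, 4, -1), (-1, 4, 1)
river cycle of g (length 2): (2, 2, -2), (-2, 2, 2)
cycles differ ⇒ inequivalent

no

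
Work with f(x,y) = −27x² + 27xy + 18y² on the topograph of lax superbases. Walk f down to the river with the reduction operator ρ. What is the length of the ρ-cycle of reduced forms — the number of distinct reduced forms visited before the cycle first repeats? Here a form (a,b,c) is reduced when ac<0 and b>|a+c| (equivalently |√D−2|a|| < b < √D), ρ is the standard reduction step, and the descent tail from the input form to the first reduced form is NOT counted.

D = 2673, ⌊√D⌋ = 51
river: ρ → (18,45,-9)
river: ρ → (-9,45,18)
river: ρ → (18,27,-27)
river: ρ → (-27,27,18)
ρ-cycle length = 4 (tail of 0 descent steps not counted)

4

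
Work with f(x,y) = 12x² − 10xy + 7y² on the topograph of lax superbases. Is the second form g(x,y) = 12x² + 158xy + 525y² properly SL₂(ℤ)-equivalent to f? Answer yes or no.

D₁ = -236, D₂ = -236
f: flip: (12,-10,7)→(7,10,12)
f: translate: b→-4 (≡10 mod 14), so (7,10,12)→(7,-4,9)
f: reduced (well bottom): (7,-4,9) with a≤c, −a<b≤a
g: translate: b→-10 (≡158 mod 24), so (12,158,525)→(12,-10,7)
g: flip: (12,-10,7)→(7,10,12)
g: translate: b→-4 (≡10 mod 14), so (7,10,12)→(7,-4,9)
g: reduced (well bottom): (7,-4,9) with a≤c, −a<b≤a
reduced forms (7, -4, 9) vs (7, -4, 9) ⇒ equivalent

yes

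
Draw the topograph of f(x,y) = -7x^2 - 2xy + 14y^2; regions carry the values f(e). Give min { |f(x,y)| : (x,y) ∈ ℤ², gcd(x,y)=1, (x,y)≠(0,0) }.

descent: ρ → (14,2,-7)
descent: ρ → (-7,12,9)  [lands on river]
river: ρ → (9,6,-10)
river: ρ → (-10,14,5)
river: ρ → (5,16,-7)
closes: descent 2, river 4
min |a| on river = 5

5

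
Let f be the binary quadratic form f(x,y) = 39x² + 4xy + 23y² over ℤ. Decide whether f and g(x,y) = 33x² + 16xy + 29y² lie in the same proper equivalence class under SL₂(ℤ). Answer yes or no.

D₁ = -3572, D₂ = -3572
f: flip: (39,4,23)→(23,-4,39)
f: reduced (well bottom): (23,-4,39) with a≤c, −a<b≤a
g: flip: (33,16,29)→(29,-16,33)
g: reduced (well bottom): (29,-16,33) with a≤c, −a<b≤a
reduced forms (23, -4, 39) vs (29, -16, 33) ⇒ inequivalent

no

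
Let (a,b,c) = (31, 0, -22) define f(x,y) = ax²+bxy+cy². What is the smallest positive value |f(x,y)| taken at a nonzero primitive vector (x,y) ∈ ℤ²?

descent: ρ → (-22,44,9)  [lands on river]
river: ρ → (9,46,-17)
river: ρ → (-17,22,33)
river: ρ → (33,44,-6)
river: ρ → (-6,52,1)
river: ρ → (1,52,-6)
river: ρ → (-6,44,33)
river: ρ → (33,22,-17)
river: ρ → (-17,46,9)
river: ρ → (9,44,-22)
closes: descent 1, river 10
min |a| on river = 1

1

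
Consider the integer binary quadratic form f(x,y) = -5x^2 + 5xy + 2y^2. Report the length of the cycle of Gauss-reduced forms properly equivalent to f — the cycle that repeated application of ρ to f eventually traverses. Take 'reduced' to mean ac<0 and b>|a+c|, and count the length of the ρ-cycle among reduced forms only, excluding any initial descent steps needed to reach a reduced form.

D = 65, ⌊√D⌋ = 8
river: ρ → (2,7,-2)
river: ρ → (-2,5,5)
river: ρ → (5,5,-2)
river: ρ → (-2,7,2)
river: ρ → (2,5,-5)
river: ρ → (-5,5,2)
ρ-cycle length = 6 (tail of 0 descent steps not counted)

6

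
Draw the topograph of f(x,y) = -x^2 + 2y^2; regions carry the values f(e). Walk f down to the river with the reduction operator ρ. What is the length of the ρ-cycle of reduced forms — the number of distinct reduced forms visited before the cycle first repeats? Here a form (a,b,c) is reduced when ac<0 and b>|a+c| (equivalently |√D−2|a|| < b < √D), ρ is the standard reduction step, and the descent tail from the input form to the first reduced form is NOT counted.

D = 8, ⌊√D⌋ = 2
descent: ρ → (2,0,-1)
descent: ρ → (-1,2,1)  [lands on river]
river: ρ → (1,2,-1)
ρ-cycle length = 2 (tail of 2 descent steps not counted)

2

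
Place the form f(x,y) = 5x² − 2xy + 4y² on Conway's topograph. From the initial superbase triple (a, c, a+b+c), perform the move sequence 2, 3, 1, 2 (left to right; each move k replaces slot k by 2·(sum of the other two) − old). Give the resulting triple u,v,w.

start (5,4,7) = (f(1,0),f(0,1),f(1,1))
replace slot 2: 2·(5+7) − 4 = 20 → (5,20,7)
replace slot 3: 2·(5+20) − 7 = 43 → (5,20,43)
replace slot 1: 2·(20+43) − 5 = 121 → (121,20,43)
replace slot 2: 2·(121+43) − 20 = 308 → (121,308,43)

121,308,43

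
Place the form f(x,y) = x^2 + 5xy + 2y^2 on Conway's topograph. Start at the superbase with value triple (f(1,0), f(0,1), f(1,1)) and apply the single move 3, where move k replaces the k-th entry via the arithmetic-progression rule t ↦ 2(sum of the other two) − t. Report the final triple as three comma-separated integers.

start (1,2,8) = (f(1,0),f(0,1),f(1,1))
replace slot 3: 2·(1+2) − 8 = -2 → (1,2,-2)

1,2,-2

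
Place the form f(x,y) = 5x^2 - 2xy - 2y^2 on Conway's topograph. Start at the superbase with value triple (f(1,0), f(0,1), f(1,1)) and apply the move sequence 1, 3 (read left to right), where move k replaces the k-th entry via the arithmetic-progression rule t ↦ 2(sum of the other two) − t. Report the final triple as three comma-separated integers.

start (5,-2,1) = (f(1,0),f(0,1),f(1,1))
replace slot 1: 2·((-2)+1) − 5 = -7 → (-7,-2,1)
replace slot 3: 2·((-7)+(-2)) − 1 = -19 → (-7,-2,-19)

-7,-2,-19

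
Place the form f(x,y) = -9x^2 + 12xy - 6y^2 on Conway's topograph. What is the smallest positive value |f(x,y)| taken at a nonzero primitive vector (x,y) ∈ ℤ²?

translate: b→6 (≡-12 mod 18), so (9,-12,6)→(9,6,3)
flip: (9,6,3)→(3,-6,9)
translate: b→0 (≡-6 mod 6), so (3,-6,9)→(3,0,6)
reduced (well bottom): (3,0,6) with a≤c, −a<b≤a
well minimum |f| = |-3| = 3 (negative-definite)

3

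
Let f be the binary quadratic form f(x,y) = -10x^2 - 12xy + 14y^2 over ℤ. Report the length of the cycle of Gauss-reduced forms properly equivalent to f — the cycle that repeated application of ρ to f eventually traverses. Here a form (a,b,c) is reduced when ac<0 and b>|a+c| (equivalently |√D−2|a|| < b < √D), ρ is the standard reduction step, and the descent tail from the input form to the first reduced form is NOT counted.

D = 704, ⌊√D⌋ = 26
descent: ρ → (14,12,-10)  [lands on river]
river: ρ → (-10,8,16)
river: ρ → (16,24,-2)
river: ρ → (-2,24,16)
river: ρ → (16,8,-10)
river: ρ → (-10,12,14)
river: ρ → (14,16,-8)
river: ρ → (-8,16,14)
ρ-cycle length = 8 (tail of 1 descent step not counted)

8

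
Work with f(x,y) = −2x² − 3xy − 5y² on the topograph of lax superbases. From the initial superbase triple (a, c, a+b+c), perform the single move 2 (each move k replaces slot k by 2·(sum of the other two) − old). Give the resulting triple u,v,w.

start (-2,-5,-10) = (f(1,0),f(0,1),f(1,1))
replace slot 2: 2·((-2)+(-10)) − (-5) = -19 → (-2,-19,-10)

-2,-19,-10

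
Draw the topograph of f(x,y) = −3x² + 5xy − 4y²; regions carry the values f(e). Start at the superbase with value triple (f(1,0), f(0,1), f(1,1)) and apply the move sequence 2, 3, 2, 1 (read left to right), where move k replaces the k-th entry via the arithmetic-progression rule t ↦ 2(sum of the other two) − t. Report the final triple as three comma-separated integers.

start (-3,-4,-2) = (f(1,0),f(0,1),f(1,1))
replace slot 2: 2·((-3)+(-2)) − (-4) = -6 → (-3,-6,-2)
replace slot 3: 2·((-3)+(-6)) − (-2) = -16 → (-3,-6,-16)
replace slot 2: 2·((-3)+(-16)) − (-6) = -32 → (-3,-32,-16)
replace slot 1: 2·((-32)+(-16)) − (-3) = -93 → (-93,-32,-16)

-93,-32,-16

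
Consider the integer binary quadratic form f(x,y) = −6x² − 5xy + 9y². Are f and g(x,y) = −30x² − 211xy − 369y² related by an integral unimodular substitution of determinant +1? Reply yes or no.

D₁ = 241, D₂ = 241
river cycle of f (length 38): (9, 5, -6), (-6, 7, 8), (8, 9, -5), (-5, 11, 6), (6, 13, -3), (-3, 11, 10), (10, 9, -4), (-4, 15, 1), (1, 15, -4), (-4, 9, 10), … (28 more)
river cycle of g (length 38): (-5, 11, 6), (6, 13, -3), (-3, 11, 10), (10, 9, -4), (-4, 15, 1), (1, 15, -4), (-4, 9, 10), (10, 11, -3), (-3, 13, 6), (6, 11, -5), … (28 more)
cycles coincide ⇒ equivalent

yes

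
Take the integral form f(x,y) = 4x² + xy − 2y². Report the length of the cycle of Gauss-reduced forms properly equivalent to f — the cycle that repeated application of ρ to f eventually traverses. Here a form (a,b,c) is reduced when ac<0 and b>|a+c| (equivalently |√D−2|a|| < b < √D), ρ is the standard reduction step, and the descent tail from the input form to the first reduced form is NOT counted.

D = 33, ⌊√D⌋ = 5
descent: ρ → (-2,3,3)  [lands on river]
river: ρ → (3,3,-2)
river: ρ → (-2,5,1)
river: ρ → (1,5,-2)
ρ-cycle length = 4 (tail of 1 descent step not counted)

4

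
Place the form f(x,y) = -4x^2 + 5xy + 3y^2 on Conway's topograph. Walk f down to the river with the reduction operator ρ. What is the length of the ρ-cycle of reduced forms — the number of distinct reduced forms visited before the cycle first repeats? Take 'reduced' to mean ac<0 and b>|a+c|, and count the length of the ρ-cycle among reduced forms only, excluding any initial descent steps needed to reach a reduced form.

D = 73, ⌊√D⌋ = 8
river: ρ → (3,7,-2)
river: ρ → (-2,5,6)
river: ρ → (6,7,-1)
river: ρ → (-1,7,6)
river: ρ → (6,5,-2)
river: ρ → (-2,7,3)
river: ρ → (3,5,-4)
river: ρ → (-4,3,4)
river: ρ → (4,5,-3)
river: ρ → (-3,7,2)
river: ρ → (2,5,-6)
river: ρ → (-6,7,1)
river: ρ → (1,7,-6)
river: ρ → (-6,5,2)
river: ρ → (2,7,-3)
river: ρ → (-3,5,4)
river: ρ → (4,3,-4)
river: ρ → (-4,5,3)
ρ-cycle length = 18 (tail of 0 descent steps not counted)

18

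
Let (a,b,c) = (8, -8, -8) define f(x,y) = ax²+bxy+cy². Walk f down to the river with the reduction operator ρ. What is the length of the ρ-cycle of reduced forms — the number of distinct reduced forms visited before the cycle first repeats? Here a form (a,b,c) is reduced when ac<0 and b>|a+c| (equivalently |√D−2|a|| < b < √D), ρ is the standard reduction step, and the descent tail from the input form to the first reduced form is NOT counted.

D = 320, ⌊√D⌋ = 17
descent: ρ → (-8,8,8)  [lands on river]
river: ρ → (8,8,-8)
ρ-cycle length = 2 (tail of 1 descent step not counted)

2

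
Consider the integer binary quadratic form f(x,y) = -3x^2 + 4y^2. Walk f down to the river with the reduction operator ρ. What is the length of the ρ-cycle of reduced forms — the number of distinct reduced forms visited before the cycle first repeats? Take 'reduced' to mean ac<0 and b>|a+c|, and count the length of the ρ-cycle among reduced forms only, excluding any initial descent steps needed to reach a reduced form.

D = 48, ⌊√D⌋ = 6
descent: ρ → (4,0,-3)
descent: ρ → (-3,6,1)  [lands on river]
river: ρ → (1,6,-3)
ρ-cycle length = 2 (tail of 2 descent steps not counted)

2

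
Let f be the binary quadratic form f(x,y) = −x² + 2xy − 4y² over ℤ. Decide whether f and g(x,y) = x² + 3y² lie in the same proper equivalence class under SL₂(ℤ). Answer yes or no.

D₁ = -12, D₂ = -12
f is negative-definite; reduce −f:
−f: translate: b→0 (≡-2 mod 2), so (1,-2,4)→(1,0,3)
−f: reduced (well bottom): (1,0,3) with a≤c, −a<b≤a
flip sign back: reduced form of f is (-1,0,-3)
g: reduced (well bottom): (1,0,3) with a≤c, −a<b≤a
reduced forms (-1, 0, -3) vs (1, 0, 3) ⇒ inequivalent

no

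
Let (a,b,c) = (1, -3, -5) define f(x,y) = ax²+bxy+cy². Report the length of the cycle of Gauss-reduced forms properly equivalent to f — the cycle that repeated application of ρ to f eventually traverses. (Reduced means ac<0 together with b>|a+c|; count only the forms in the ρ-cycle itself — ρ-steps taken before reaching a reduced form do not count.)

D = 29, ⌊√D⌋ = 5
descent: ρ → (-5,3,1)
descent: ρ → (1,5,-1)  [lands on river]
river: ρ → (-1,5,1)
ρ-cycle length = 2 (tail of 2 descent steps not counted)

2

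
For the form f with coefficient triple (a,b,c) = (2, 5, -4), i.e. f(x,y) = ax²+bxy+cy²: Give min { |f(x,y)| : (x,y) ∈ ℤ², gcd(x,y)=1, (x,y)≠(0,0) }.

river: ρ → (-4,3,3)
river: ρ → (3,3,-4)
river: ρ → (-4,5,2)
river: ρ → (2,7,-1)
river: ρ → (-1,7,2)
river: ρ → (2,5,-4)
closes: descent 0, river 6
min |a| on river = 1

1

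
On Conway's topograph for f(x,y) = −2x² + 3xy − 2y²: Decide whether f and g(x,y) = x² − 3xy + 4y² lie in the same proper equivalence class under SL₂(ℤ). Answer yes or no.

D₁ = -7, D₂ = -7
f is negative-definite; reduce −f:
−f: translate: b→1 (≡-3 mod 4), so (2,-3,2)→(2,1,1)
−f: flip: (2,1,1)→(1,-1,2)
−f: translate: b→1 (≡-1 mod 2), so (1,-1,2)→(1,1,2)
−f: reduced (well bottom): (1,1,2) with a≤c, −a<b≤a
flip sign back: reduced form of f is (-1,-1,-2)
g: translate: b→1 (≡-3 mod 2), so (1,-3,4)→(1,1,2)
g: reduced (well bottom): (1,1,2) with a≤c, −a<b≤a
reduced forms (-1, -1, -2) vs (1, 1, 2) ⇒ inequivalent

no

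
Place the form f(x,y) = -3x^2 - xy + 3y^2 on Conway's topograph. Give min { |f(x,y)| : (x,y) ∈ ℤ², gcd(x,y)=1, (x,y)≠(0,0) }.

descent: ρ → (3,1,-3)  [lands on river]
river: ρ → (-3,5,1)
river: ρ → (1,5,-3)
river: ρ → (-3,1,3)
river: ρ → (3,5,-1)
river: ρ → (-1,5,3)
closes: descent 1, river 6
min |a| on river = 1

1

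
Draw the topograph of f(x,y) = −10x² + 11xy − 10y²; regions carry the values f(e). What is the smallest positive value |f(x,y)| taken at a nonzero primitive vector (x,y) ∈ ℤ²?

translate: b→9 (≡-11 mod 20), so (10,-11,10)→(10,9,9)
flip: (10,9,9)→(9,-9,10)
translate: b→9 (≡-9 mod 18), so (9,-9,10)→(9,9,10)
reduced (well bottom): (9,9,10) with a≤c, −a<b≤a
well minimum |f| = |-9| = 9 (negative-definite)

9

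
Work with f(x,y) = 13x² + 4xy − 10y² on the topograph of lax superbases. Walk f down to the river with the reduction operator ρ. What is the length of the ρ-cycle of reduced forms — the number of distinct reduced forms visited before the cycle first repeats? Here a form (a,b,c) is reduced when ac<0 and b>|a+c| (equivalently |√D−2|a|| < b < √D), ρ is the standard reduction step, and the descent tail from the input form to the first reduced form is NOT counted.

D = 536, ⌊√D⌋ = 23
river: ρ → (-10,16,7)
river: ρ → (7,12,-14)
river: ρ → (-14,16,5)
river: ρ → (5,14,-17)
river: ρ → (-17,20,2)
river: ρ → (2,20,-17)
river: ρ → (-17,14,5)
river: ρ → (5,16,-14)
river: ρ → (-14,12,7)
river: ρ → (7,16,-10)
river: ρ → (-10,4,13)
river: ρ → (13,22,-1)
river: ρ → (-1,22,13)
river: ρ → (13,4,-10)
ρ-cycle length = 14 (tail of 0 descent steps not counted)

14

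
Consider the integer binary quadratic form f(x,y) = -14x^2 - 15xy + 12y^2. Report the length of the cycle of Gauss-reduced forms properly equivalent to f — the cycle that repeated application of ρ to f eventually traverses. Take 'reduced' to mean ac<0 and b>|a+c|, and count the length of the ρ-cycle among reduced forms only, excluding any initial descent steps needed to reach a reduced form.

D = 897, ⌊√D⌋ = 29
descent: ρ → (12,15,-14)  [lands on river]
river: ρ → (-14,13,13)
river: ρ → (13,13,-14)
river: ρ → (-14,15,12)
river: ρ → (12,9,-17)
river: ρ → (-17,25,4)
river: ρ → (4,23,-23)
river: ρ → (-23,23,4)
river: ρ → (4,25,-17)
river: ρ → (-17,9,12)
ρ-cycle length = 10 (tail of 1 descent step not counted)

10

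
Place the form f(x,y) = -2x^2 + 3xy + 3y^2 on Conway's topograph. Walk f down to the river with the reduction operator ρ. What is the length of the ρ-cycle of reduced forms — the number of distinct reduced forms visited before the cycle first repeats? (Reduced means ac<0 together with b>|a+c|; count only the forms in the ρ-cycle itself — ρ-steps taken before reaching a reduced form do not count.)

D = 33, ⌊√D⌋ = 5
river: ρ → (3,3,-2)
river: ρ → (-2,5,1)
river: ρ → (1,5,-2)
river: ρ → (-2,3,3)
ρ-cycle length = 4 (tail of 0 descent steps not counted)

4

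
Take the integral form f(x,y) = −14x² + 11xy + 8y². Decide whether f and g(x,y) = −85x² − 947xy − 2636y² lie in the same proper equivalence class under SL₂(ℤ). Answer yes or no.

D₁ = 569, D₂ = 569
river cycle of f (length 42): (8, 21, -4), (-4, 19, 13), (13, 7, -10), (-10, 13, 10), (10, 7, -13), (-13, 19, 4), (4, 21, -8), (-8, 11, 14), (14, 17, -5), (-5, 23, 2), … (32 more)
river cycle of g (length 42): (-14, 11, 8), (8, 21, -4), (-4, 19, 13), (13, 7, -10), (-10, 13, 10), (10, 7, -13), (-13, 19, 4), (4, 21, -8), (-8, 11, 14), (14, 17, -5), … (32 more)
cycles coincide ⇒ equivalent

yes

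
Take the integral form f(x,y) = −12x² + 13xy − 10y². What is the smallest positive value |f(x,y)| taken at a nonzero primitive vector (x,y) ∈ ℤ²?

translate: b→11 (≡-13 mod 24), so (12,-13,10)→(12,11,9)
flip: (12,11,9)→(9,-11,12)
translate: b→7 (≡-11 mod 18), so (9,-11,12)→(9,7,10)
reduced (well bottom): (9,7,10) with a≤c, −a<b≤a
well minimum |f| = |-9| = 9 (negative-definite)

9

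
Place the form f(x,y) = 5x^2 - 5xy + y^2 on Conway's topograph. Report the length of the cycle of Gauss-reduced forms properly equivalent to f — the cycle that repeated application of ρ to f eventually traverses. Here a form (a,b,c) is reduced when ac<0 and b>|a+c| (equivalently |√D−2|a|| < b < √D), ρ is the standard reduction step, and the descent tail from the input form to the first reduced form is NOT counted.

D = 5, ⌊√D⌋ = 2
descent: ρ → (1,1,-1)  [lands on river]
river: ρ → (-1,1,1)
ρ-cycle length = 2 (tail of 1 descent step not counted)

2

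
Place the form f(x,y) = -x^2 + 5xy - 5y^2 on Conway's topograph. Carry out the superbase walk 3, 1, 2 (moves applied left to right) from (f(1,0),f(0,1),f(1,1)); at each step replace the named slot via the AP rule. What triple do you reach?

start (-1,-5,-1) = (f(1,0),f(0,1),f(1,1))
replace slot 3: 2·((-1)+(-5)) − (-1) = -11 → (-1,-5,-11)
replace slot 1: 2·((-5)+(-11)) − (-1) = -31 → (-31,-5,-11)
replace slot 2: 2·((-31)+(-11)) − (-5) = -79 → (-31,-79,-11)

-31,-79,-11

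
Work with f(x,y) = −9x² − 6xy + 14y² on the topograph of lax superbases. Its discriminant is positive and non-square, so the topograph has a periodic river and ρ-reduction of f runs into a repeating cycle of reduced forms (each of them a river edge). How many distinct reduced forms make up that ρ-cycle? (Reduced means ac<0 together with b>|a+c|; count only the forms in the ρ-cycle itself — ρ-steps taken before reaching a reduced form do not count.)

D = 540, ⌊√D⌋ = 23
descent: ρ → (14,6,-9)  [lands on river]
river: ρ → (-9,12,11)
river: ρ → (11,10,-10)
river: ρ → (-10,10,11)
river: ρ → (11,12,-9)
river: ρ → (-9,6,14)
river: ρ → (14,22,-1)
river: ρ → (-1,22,14)
ρ-cycle length = 8 (tail of 1 descent step not counted)

8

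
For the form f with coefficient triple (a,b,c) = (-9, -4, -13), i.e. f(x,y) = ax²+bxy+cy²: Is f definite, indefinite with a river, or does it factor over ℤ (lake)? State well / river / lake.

D = b²−4ac = (-4)² − 4·(-9)·(-13) = -452
D < 0 ⇒ definite ⇒ every region one sign ⇒ single well

well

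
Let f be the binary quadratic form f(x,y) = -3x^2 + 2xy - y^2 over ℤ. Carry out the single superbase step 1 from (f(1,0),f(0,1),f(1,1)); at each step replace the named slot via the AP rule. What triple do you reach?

start (-3,-1,-2) = (f(1,0),f(0,1),f(1,1))
replace slot 1: 2·((-1)+(-2)) − (-3) = -3 → (-3,-1,-2)

-3,-1,-2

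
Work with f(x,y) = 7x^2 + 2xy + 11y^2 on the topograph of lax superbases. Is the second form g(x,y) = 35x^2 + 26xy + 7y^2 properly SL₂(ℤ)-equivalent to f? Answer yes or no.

D₁ = -304, D₂ = -304
f: reduced (well bottom): (7,2,11) with a≤c, −a<b≤a
g: flip: (35,26,7)→(7,-26,35)
g: translate: b→2 (≡-26 mod 14), so (7,-26,35)→(7,2,11)
g: reduced (well bottom): (7,2,11) with a≤c, −a<b≤a
reduced forms (7, 2, 11) vs (7, 2, 11) ⇒ equivalent

yes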